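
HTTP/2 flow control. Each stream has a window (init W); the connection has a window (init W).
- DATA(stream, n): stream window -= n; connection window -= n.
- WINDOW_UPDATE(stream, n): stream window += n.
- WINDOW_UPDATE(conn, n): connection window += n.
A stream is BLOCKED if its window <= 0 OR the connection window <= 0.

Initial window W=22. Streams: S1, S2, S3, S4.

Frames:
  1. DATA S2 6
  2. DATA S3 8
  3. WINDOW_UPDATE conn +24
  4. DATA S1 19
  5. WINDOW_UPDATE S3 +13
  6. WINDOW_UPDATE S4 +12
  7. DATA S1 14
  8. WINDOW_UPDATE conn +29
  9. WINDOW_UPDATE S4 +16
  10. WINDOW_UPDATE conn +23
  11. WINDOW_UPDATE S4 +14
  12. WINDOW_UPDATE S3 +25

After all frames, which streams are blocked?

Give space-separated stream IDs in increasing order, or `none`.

Answer: S1

Derivation:
Op 1: conn=16 S1=22 S2=16 S3=22 S4=22 blocked=[]
Op 2: conn=8 S1=22 S2=16 S3=14 S4=22 blocked=[]
Op 3: conn=32 S1=22 S2=16 S3=14 S4=22 blocked=[]
Op 4: conn=13 S1=3 S2=16 S3=14 S4=22 blocked=[]
Op 5: conn=13 S1=3 S2=16 S3=27 S4=22 blocked=[]
Op 6: conn=13 S1=3 S2=16 S3=27 S4=34 blocked=[]
Op 7: conn=-1 S1=-11 S2=16 S3=27 S4=34 blocked=[1, 2, 3, 4]
Op 8: conn=28 S1=-11 S2=16 S3=27 S4=34 blocked=[1]
Op 9: conn=28 S1=-11 S2=16 S3=27 S4=50 blocked=[1]
Op 10: conn=51 S1=-11 S2=16 S3=27 S4=50 blocked=[1]
Op 11: conn=51 S1=-11 S2=16 S3=27 S4=64 blocked=[1]
Op 12: conn=51 S1=-11 S2=16 S3=52 S4=64 blocked=[1]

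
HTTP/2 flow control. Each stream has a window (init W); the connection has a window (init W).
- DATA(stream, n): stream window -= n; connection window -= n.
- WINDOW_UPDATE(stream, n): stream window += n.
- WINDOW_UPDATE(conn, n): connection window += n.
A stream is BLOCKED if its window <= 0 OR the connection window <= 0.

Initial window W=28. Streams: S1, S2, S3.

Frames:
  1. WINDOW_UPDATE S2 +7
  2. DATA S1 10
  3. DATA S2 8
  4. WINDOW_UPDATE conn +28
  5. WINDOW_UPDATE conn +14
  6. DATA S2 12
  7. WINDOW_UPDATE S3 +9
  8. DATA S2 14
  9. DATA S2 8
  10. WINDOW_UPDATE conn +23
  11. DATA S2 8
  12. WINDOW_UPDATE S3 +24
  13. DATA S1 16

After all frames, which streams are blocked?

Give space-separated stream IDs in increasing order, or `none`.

Answer: S2

Derivation:
Op 1: conn=28 S1=28 S2=35 S3=28 blocked=[]
Op 2: conn=18 S1=18 S2=35 S3=28 blocked=[]
Op 3: conn=10 S1=18 S2=27 S3=28 blocked=[]
Op 4: conn=38 S1=18 S2=27 S3=28 blocked=[]
Op 5: conn=52 S1=18 S2=27 S3=28 blocked=[]
Op 6: conn=40 S1=18 S2=15 S3=28 blocked=[]
Op 7: conn=40 S1=18 S2=15 S3=37 blocked=[]
Op 8: conn=26 S1=18 S2=1 S3=37 blocked=[]
Op 9: conn=18 S1=18 S2=-7 S3=37 blocked=[2]
Op 10: conn=41 S1=18 S2=-7 S3=37 blocked=[2]
Op 11: conn=33 S1=18 S2=-15 S3=37 blocked=[2]
Op 12: conn=33 S1=18 S2=-15 S3=61 blocked=[2]
Op 13: conn=17 S1=2 S2=-15 S3=61 blocked=[2]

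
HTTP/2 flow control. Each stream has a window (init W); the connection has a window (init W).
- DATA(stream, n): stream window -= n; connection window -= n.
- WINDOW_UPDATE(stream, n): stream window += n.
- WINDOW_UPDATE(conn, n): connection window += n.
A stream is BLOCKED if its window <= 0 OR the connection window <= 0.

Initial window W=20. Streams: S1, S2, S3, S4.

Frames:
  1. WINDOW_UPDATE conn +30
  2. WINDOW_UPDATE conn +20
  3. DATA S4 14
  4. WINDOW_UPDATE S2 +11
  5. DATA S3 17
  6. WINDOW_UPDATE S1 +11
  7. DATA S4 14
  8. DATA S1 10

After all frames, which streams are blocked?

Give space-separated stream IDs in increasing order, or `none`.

Answer: S4

Derivation:
Op 1: conn=50 S1=20 S2=20 S3=20 S4=20 blocked=[]
Op 2: conn=70 S1=20 S2=20 S3=20 S4=20 blocked=[]
Op 3: conn=56 S1=20 S2=20 S3=20 S4=6 blocked=[]
Op 4: conn=56 S1=20 S2=31 S3=20 S4=6 blocked=[]
Op 5: conn=39 S1=20 S2=31 S3=3 S4=6 blocked=[]
Op 6: conn=39 S1=31 S2=31 S3=3 S4=6 blocked=[]
Op 7: conn=25 S1=31 S2=31 S3=3 S4=-8 blocked=[4]
Op 8: conn=15 S1=21 S2=31 S3=3 S4=-8 blocked=[4]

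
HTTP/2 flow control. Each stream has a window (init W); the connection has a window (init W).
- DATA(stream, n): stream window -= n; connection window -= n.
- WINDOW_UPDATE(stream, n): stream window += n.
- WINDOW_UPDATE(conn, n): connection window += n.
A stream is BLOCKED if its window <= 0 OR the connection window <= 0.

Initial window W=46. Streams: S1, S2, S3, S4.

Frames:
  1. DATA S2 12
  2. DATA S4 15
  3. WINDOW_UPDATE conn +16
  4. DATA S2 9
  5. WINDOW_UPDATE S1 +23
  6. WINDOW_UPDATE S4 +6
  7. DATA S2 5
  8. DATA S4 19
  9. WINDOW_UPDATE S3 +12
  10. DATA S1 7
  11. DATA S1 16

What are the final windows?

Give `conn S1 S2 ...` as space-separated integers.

Op 1: conn=34 S1=46 S2=34 S3=46 S4=46 blocked=[]
Op 2: conn=19 S1=46 S2=34 S3=46 S4=31 blocked=[]
Op 3: conn=35 S1=46 S2=34 S3=46 S4=31 blocked=[]
Op 4: conn=26 S1=46 S2=25 S3=46 S4=31 blocked=[]
Op 5: conn=26 S1=69 S2=25 S3=46 S4=31 blocked=[]
Op 6: conn=26 S1=69 S2=25 S3=46 S4=37 blocked=[]
Op 7: conn=21 S1=69 S2=20 S3=46 S4=37 blocked=[]
Op 8: conn=2 S1=69 S2=20 S3=46 S4=18 blocked=[]
Op 9: conn=2 S1=69 S2=20 S3=58 S4=18 blocked=[]
Op 10: conn=-5 S1=62 S2=20 S3=58 S4=18 blocked=[1, 2, 3, 4]
Op 11: conn=-21 S1=46 S2=20 S3=58 S4=18 blocked=[1, 2, 3, 4]

Answer: -21 46 20 58 18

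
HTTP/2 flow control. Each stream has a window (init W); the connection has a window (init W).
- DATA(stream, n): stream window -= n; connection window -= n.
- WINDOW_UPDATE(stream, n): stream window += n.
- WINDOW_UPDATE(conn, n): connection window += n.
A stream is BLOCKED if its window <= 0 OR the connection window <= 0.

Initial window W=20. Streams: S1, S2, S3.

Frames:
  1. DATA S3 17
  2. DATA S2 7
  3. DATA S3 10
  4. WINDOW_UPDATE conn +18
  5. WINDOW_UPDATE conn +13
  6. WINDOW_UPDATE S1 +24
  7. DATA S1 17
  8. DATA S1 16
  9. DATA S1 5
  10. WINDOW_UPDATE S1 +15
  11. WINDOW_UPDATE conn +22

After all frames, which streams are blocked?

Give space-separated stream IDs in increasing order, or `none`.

Op 1: conn=3 S1=20 S2=20 S3=3 blocked=[]
Op 2: conn=-4 S1=20 S2=13 S3=3 blocked=[1, 2, 3]
Op 3: conn=-14 S1=20 S2=13 S3=-7 blocked=[1, 2, 3]
Op 4: conn=4 S1=20 S2=13 S3=-7 blocked=[3]
Op 5: conn=17 S1=20 S2=13 S3=-7 blocked=[3]
Op 6: conn=17 S1=44 S2=13 S3=-7 blocked=[3]
Op 7: conn=0 S1=27 S2=13 S3=-7 blocked=[1, 2, 3]
Op 8: conn=-16 S1=11 S2=13 S3=-7 blocked=[1, 2, 3]
Op 9: conn=-21 S1=6 S2=13 S3=-7 blocked=[1, 2, 3]
Op 10: conn=-21 S1=21 S2=13 S3=-7 blocked=[1, 2, 3]
Op 11: conn=1 S1=21 S2=13 S3=-7 blocked=[3]

Answer: S3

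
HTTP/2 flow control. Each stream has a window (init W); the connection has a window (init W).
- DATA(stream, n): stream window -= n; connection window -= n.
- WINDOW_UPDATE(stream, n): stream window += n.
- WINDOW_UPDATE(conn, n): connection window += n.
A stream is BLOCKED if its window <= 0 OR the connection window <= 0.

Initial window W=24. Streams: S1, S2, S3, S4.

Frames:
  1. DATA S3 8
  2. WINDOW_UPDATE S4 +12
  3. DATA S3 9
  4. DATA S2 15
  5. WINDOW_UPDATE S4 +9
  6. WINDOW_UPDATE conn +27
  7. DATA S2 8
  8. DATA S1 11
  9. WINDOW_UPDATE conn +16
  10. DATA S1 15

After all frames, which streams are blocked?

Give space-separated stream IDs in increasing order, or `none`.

Op 1: conn=16 S1=24 S2=24 S3=16 S4=24 blocked=[]
Op 2: conn=16 S1=24 S2=24 S3=16 S4=36 blocked=[]
Op 3: conn=7 S1=24 S2=24 S3=7 S4=36 blocked=[]
Op 4: conn=-8 S1=24 S2=9 S3=7 S4=36 blocked=[1, 2, 3, 4]
Op 5: conn=-8 S1=24 S2=9 S3=7 S4=45 blocked=[1, 2, 3, 4]
Op 6: conn=19 S1=24 S2=9 S3=7 S4=45 blocked=[]
Op 7: conn=11 S1=24 S2=1 S3=7 S4=45 blocked=[]
Op 8: conn=0 S1=13 S2=1 S3=7 S4=45 blocked=[1, 2, 3, 4]
Op 9: conn=16 S1=13 S2=1 S3=7 S4=45 blocked=[]
Op 10: conn=1 S1=-2 S2=1 S3=7 S4=45 blocked=[1]

Answer: S1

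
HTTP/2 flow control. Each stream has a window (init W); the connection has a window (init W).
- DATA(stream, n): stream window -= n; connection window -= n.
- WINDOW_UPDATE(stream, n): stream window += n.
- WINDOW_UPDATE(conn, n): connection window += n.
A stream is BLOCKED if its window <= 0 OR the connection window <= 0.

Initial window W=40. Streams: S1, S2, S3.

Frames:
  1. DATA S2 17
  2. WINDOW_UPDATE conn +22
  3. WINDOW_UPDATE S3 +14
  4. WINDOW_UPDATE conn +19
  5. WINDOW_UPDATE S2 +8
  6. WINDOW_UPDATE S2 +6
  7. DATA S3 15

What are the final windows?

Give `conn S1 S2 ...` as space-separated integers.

Op 1: conn=23 S1=40 S2=23 S3=40 blocked=[]
Op 2: conn=45 S1=40 S2=23 S3=40 blocked=[]
Op 3: conn=45 S1=40 S2=23 S3=54 blocked=[]
Op 4: conn=64 S1=40 S2=23 S3=54 blocked=[]
Op 5: conn=64 S1=40 S2=31 S3=54 blocked=[]
Op 6: conn=64 S1=40 S2=37 S3=54 blocked=[]
Op 7: conn=49 S1=40 S2=37 S3=39 blocked=[]

Answer: 49 40 37 39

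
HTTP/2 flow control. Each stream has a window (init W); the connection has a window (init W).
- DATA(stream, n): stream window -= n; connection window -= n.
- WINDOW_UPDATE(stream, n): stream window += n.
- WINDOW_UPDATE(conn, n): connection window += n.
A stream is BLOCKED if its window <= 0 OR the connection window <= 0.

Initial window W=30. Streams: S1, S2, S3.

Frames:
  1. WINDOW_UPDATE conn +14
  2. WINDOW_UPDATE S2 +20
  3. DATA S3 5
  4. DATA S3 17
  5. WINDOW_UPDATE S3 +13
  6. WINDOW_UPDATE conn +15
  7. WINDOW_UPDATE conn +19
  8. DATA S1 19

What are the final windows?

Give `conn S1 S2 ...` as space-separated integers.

Op 1: conn=44 S1=30 S2=30 S3=30 blocked=[]
Op 2: conn=44 S1=30 S2=50 S3=30 blocked=[]
Op 3: conn=39 S1=30 S2=50 S3=25 blocked=[]
Op 4: conn=22 S1=30 S2=50 S3=8 blocked=[]
Op 5: conn=22 S1=30 S2=50 S3=21 blocked=[]
Op 6: conn=37 S1=30 S2=50 S3=21 blocked=[]
Op 7: conn=56 S1=30 S2=50 S3=21 blocked=[]
Op 8: conn=37 S1=11 S2=50 S3=21 blocked=[]

Answer: 37 11 50 21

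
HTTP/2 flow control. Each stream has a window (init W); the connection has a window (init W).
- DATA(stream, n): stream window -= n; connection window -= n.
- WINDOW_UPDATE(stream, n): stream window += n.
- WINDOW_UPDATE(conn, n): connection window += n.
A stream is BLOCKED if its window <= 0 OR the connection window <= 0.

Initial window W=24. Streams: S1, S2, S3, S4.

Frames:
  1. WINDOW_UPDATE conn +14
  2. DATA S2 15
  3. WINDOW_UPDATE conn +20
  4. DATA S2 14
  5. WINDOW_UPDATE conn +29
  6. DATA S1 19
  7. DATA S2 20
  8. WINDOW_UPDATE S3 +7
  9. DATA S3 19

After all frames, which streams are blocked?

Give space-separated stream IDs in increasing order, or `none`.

Op 1: conn=38 S1=24 S2=24 S3=24 S4=24 blocked=[]
Op 2: conn=23 S1=24 S2=9 S3=24 S4=24 blocked=[]
Op 3: conn=43 S1=24 S2=9 S3=24 S4=24 blocked=[]
Op 4: conn=29 S1=24 S2=-5 S3=24 S4=24 blocked=[2]
Op 5: conn=58 S1=24 S2=-5 S3=24 S4=24 blocked=[2]
Op 6: conn=39 S1=5 S2=-5 S3=24 S4=24 blocked=[2]
Op 7: conn=19 S1=5 S2=-25 S3=24 S4=24 blocked=[2]
Op 8: conn=19 S1=5 S2=-25 S3=31 S4=24 blocked=[2]
Op 9: conn=0 S1=5 S2=-25 S3=12 S4=24 blocked=[1, 2, 3, 4]

Answer: S1 S2 S3 S4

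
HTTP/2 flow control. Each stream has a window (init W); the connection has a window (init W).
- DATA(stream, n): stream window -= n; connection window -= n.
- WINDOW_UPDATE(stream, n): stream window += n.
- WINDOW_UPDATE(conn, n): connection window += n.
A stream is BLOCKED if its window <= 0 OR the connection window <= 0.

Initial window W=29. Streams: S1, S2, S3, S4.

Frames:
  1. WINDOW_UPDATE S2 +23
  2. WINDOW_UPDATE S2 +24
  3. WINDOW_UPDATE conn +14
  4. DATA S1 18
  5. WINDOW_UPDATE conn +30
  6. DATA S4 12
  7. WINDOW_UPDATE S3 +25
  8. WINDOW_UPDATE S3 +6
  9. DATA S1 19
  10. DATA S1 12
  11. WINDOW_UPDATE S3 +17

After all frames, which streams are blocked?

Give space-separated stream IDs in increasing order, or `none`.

Answer: S1

Derivation:
Op 1: conn=29 S1=29 S2=52 S3=29 S4=29 blocked=[]
Op 2: conn=29 S1=29 S2=76 S3=29 S4=29 blocked=[]
Op 3: conn=43 S1=29 S2=76 S3=29 S4=29 blocked=[]
Op 4: conn=25 S1=11 S2=76 S3=29 S4=29 blocked=[]
Op 5: conn=55 S1=11 S2=76 S3=29 S4=29 blocked=[]
Op 6: conn=43 S1=11 S2=76 S3=29 S4=17 blocked=[]
Op 7: conn=43 S1=11 S2=76 S3=54 S4=17 blocked=[]
Op 8: conn=43 S1=11 S2=76 S3=60 S4=17 blocked=[]
Op 9: conn=24 S1=-8 S2=76 S3=60 S4=17 blocked=[1]
Op 10: conn=12 S1=-20 S2=76 S3=60 S4=17 blocked=[1]
Op 11: conn=12 S1=-20 S2=76 S3=77 S4=17 blocked=[1]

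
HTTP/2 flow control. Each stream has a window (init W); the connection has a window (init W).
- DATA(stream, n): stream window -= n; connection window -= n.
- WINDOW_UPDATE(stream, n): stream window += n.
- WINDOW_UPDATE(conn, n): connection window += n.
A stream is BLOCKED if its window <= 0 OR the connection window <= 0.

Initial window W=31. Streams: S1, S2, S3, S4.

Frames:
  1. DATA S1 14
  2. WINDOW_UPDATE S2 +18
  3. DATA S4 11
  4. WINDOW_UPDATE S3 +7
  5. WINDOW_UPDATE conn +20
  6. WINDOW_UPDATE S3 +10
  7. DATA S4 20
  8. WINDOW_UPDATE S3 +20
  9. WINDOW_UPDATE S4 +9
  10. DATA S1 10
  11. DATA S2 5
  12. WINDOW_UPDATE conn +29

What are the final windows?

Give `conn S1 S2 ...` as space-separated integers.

Op 1: conn=17 S1=17 S2=31 S3=31 S4=31 blocked=[]
Op 2: conn=17 S1=17 S2=49 S3=31 S4=31 blocked=[]
Op 3: conn=6 S1=17 S2=49 S3=31 S4=20 blocked=[]
Op 4: conn=6 S1=17 S2=49 S3=38 S4=20 blocked=[]
Op 5: conn=26 S1=17 S2=49 S3=38 S4=20 blocked=[]
Op 6: conn=26 S1=17 S2=49 S3=48 S4=20 blocked=[]
Op 7: conn=6 S1=17 S2=49 S3=48 S4=0 blocked=[4]
Op 8: conn=6 S1=17 S2=49 S3=68 S4=0 blocked=[4]
Op 9: conn=6 S1=17 S2=49 S3=68 S4=9 blocked=[]
Op 10: conn=-4 S1=7 S2=49 S3=68 S4=9 blocked=[1, 2, 3, 4]
Op 11: conn=-9 S1=7 S2=44 S3=68 S4=9 blocked=[1, 2, 3, 4]
Op 12: conn=20 S1=7 S2=44 S3=68 S4=9 blocked=[]

Answer: 20 7 44 68 9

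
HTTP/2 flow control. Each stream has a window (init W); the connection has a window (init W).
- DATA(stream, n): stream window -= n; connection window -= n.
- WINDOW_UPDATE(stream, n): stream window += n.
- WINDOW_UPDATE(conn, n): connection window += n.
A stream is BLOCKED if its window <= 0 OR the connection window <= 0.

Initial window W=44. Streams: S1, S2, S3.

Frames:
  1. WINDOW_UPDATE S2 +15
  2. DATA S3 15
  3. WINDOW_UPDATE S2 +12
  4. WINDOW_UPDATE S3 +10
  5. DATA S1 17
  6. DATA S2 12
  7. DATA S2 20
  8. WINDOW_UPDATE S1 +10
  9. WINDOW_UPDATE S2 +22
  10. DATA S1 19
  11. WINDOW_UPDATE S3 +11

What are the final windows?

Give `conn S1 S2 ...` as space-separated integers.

Answer: -39 18 61 50

Derivation:
Op 1: conn=44 S1=44 S2=59 S3=44 blocked=[]
Op 2: conn=29 S1=44 S2=59 S3=29 blocked=[]
Op 3: conn=29 S1=44 S2=71 S3=29 blocked=[]
Op 4: conn=29 S1=44 S2=71 S3=39 blocked=[]
Op 5: conn=12 S1=27 S2=71 S3=39 blocked=[]
Op 6: conn=0 S1=27 S2=59 S3=39 blocked=[1, 2, 3]
Op 7: conn=-20 S1=27 S2=39 S3=39 blocked=[1, 2, 3]
Op 8: conn=-20 S1=37 S2=39 S3=39 blocked=[1, 2, 3]
Op 9: conn=-20 S1=37 S2=61 S3=39 blocked=[1, 2, 3]
Op 10: conn=-39 S1=18 S2=61 S3=39 blocked=[1, 2, 3]
Op 11: conn=-39 S1=18 S2=61 S3=50 blocked=[1, 2, 3]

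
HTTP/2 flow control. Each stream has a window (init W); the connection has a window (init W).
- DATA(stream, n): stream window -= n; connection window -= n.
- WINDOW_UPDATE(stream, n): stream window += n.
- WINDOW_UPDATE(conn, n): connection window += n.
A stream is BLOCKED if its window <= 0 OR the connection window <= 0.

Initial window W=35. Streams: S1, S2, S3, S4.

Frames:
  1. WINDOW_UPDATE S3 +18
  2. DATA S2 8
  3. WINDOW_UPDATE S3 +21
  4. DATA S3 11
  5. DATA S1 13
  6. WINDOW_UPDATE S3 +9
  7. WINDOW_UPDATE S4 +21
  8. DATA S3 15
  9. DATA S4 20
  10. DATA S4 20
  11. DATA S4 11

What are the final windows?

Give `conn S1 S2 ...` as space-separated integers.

Op 1: conn=35 S1=35 S2=35 S3=53 S4=35 blocked=[]
Op 2: conn=27 S1=35 S2=27 S3=53 S4=35 blocked=[]
Op 3: conn=27 S1=35 S2=27 S3=74 S4=35 blocked=[]
Op 4: conn=16 S1=35 S2=27 S3=63 S4=35 blocked=[]
Op 5: conn=3 S1=22 S2=27 S3=63 S4=35 blocked=[]
Op 6: conn=3 S1=22 S2=27 S3=72 S4=35 blocked=[]
Op 7: conn=3 S1=22 S2=27 S3=72 S4=56 blocked=[]
Op 8: conn=-12 S1=22 S2=27 S3=57 S4=56 blocked=[1, 2, 3, 4]
Op 9: conn=-32 S1=22 S2=27 S3=57 S4=36 blocked=[1, 2, 3, 4]
Op 10: conn=-52 S1=22 S2=27 S3=57 S4=16 blocked=[1, 2, 3, 4]
Op 11: conn=-63 S1=22 S2=27 S3=57 S4=5 blocked=[1, 2, 3, 4]

Answer: -63 22 27 57 5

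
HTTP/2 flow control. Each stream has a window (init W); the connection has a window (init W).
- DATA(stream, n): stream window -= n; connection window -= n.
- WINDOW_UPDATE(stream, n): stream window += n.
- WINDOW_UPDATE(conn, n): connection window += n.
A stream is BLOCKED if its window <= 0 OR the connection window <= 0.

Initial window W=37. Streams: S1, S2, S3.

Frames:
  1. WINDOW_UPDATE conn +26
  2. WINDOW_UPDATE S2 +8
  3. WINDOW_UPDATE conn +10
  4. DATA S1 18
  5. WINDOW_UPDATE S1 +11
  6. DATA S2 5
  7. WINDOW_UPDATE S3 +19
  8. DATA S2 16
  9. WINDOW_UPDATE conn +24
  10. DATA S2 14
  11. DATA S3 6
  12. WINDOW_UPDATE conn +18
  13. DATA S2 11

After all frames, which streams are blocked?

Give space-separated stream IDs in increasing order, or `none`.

Answer: S2

Derivation:
Op 1: conn=63 S1=37 S2=37 S3=37 blocked=[]
Op 2: conn=63 S1=37 S2=45 S3=37 blocked=[]
Op 3: conn=73 S1=37 S2=45 S3=37 blocked=[]
Op 4: conn=55 S1=19 S2=45 S3=37 blocked=[]
Op 5: conn=55 S1=30 S2=45 S3=37 blocked=[]
Op 6: conn=50 S1=30 S2=40 S3=37 blocked=[]
Op 7: conn=50 S1=30 S2=40 S3=56 blocked=[]
Op 8: conn=34 S1=30 S2=24 S3=56 blocked=[]
Op 9: conn=58 S1=30 S2=24 S3=56 blocked=[]
Op 10: conn=44 S1=30 S2=10 S3=56 blocked=[]
Op 11: conn=38 S1=30 S2=10 S3=50 blocked=[]
Op 12: conn=56 S1=30 S2=10 S3=50 blocked=[]
Op 13: conn=45 S1=30 S2=-1 S3=50 blocked=[2]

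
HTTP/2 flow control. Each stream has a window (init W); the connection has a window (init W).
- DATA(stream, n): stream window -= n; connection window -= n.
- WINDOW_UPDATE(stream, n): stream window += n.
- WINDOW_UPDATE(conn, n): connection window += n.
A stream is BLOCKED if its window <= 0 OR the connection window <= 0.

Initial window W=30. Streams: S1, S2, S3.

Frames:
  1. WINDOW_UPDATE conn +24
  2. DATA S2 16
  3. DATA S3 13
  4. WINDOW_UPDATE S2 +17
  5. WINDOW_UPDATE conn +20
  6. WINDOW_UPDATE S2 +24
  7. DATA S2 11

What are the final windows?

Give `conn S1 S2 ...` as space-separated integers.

Op 1: conn=54 S1=30 S2=30 S3=30 blocked=[]
Op 2: conn=38 S1=30 S2=14 S3=30 blocked=[]
Op 3: conn=25 S1=30 S2=14 S3=17 blocked=[]
Op 4: conn=25 S1=30 S2=31 S3=17 blocked=[]
Op 5: conn=45 S1=30 S2=31 S3=17 blocked=[]
Op 6: conn=45 S1=30 S2=55 S3=17 blocked=[]
Op 7: conn=34 S1=30 S2=44 S3=17 blocked=[]

Answer: 34 30 44 17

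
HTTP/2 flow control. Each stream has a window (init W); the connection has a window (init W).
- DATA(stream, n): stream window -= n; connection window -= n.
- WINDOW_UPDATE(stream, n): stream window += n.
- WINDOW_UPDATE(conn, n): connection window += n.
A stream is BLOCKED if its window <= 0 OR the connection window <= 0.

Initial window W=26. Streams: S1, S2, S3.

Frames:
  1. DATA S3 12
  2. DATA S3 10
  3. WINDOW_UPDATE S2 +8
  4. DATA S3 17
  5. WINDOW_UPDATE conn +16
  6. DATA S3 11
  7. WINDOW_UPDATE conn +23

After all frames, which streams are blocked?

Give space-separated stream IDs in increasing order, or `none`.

Answer: S3

Derivation:
Op 1: conn=14 S1=26 S2=26 S3=14 blocked=[]
Op 2: conn=4 S1=26 S2=26 S3=4 blocked=[]
Op 3: conn=4 S1=26 S2=34 S3=4 blocked=[]
Op 4: conn=-13 S1=26 S2=34 S3=-13 blocked=[1, 2, 3]
Op 5: conn=3 S1=26 S2=34 S3=-13 blocked=[3]
Op 6: conn=-8 S1=26 S2=34 S3=-24 blocked=[1, 2, 3]
Op 7: conn=15 S1=26 S2=34 S3=-24 blocked=[3]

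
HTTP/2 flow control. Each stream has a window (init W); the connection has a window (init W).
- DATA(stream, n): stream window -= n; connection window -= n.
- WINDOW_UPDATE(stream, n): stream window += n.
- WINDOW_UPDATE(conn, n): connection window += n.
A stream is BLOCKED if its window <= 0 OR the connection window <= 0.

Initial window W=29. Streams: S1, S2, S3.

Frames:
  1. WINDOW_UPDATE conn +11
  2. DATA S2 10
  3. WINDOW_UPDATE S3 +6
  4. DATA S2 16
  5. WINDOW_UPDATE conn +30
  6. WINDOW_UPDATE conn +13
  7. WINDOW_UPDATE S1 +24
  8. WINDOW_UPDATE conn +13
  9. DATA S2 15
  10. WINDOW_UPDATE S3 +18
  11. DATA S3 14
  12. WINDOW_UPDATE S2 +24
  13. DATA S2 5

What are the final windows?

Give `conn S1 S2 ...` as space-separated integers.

Op 1: conn=40 S1=29 S2=29 S3=29 blocked=[]
Op 2: conn=30 S1=29 S2=19 S3=29 blocked=[]
Op 3: conn=30 S1=29 S2=19 S3=35 blocked=[]
Op 4: conn=14 S1=29 S2=3 S3=35 blocked=[]
Op 5: conn=44 S1=29 S2=3 S3=35 blocked=[]
Op 6: conn=57 S1=29 S2=3 S3=35 blocked=[]
Op 7: conn=57 S1=53 S2=3 S3=35 blocked=[]
Op 8: conn=70 S1=53 S2=3 S3=35 blocked=[]
Op 9: conn=55 S1=53 S2=-12 S3=35 blocked=[2]
Op 10: conn=55 S1=53 S2=-12 S3=53 blocked=[2]
Op 11: conn=41 S1=53 S2=-12 S3=39 blocked=[2]
Op 12: conn=41 S1=53 S2=12 S3=39 blocked=[]
Op 13: conn=36 S1=53 S2=7 S3=39 blocked=[]

Answer: 36 53 7 39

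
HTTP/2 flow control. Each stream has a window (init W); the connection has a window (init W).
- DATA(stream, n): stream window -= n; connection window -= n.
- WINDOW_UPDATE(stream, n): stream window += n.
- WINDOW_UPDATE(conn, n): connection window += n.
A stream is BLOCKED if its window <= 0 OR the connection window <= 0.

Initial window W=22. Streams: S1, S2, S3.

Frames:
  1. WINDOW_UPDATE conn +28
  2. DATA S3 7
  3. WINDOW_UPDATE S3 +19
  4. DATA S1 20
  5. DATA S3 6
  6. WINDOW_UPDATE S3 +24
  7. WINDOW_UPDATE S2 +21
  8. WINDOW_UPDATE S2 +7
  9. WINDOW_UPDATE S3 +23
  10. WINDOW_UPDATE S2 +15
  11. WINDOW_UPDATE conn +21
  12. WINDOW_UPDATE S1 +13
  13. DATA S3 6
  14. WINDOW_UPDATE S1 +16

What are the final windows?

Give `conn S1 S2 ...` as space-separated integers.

Op 1: conn=50 S1=22 S2=22 S3=22 blocked=[]
Op 2: conn=43 S1=22 S2=22 S3=15 blocked=[]
Op 3: conn=43 S1=22 S2=22 S3=34 blocked=[]
Op 4: conn=23 S1=2 S2=22 S3=34 blocked=[]
Op 5: conn=17 S1=2 S2=22 S3=28 blocked=[]
Op 6: conn=17 S1=2 S2=22 S3=52 blocked=[]
Op 7: conn=17 S1=2 S2=43 S3=52 blocked=[]
Op 8: conn=17 S1=2 S2=50 S3=52 blocked=[]
Op 9: conn=17 S1=2 S2=50 S3=75 blocked=[]
Op 10: conn=17 S1=2 S2=65 S3=75 blocked=[]
Op 11: conn=38 S1=2 S2=65 S3=75 blocked=[]
Op 12: conn=38 S1=15 S2=65 S3=75 blocked=[]
Op 13: conn=32 S1=15 S2=65 S3=69 blocked=[]
Op 14: conn=32 S1=31 S2=65 S3=69 blocked=[]

Answer: 32 31 65 69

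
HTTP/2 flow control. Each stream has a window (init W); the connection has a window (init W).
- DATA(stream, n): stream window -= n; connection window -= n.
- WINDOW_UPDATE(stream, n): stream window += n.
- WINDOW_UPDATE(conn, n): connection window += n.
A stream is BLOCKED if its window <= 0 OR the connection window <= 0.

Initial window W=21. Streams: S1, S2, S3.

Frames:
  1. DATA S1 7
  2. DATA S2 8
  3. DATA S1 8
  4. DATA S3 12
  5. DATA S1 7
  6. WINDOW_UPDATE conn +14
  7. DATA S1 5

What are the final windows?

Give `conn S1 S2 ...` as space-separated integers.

Op 1: conn=14 S1=14 S2=21 S3=21 blocked=[]
Op 2: conn=6 S1=14 S2=13 S3=21 blocked=[]
Op 3: conn=-2 S1=6 S2=13 S3=21 blocked=[1, 2, 3]
Op 4: conn=-14 S1=6 S2=13 S3=9 blocked=[1, 2, 3]
Op 5: conn=-21 S1=-1 S2=13 S3=9 blocked=[1, 2, 3]
Op 6: conn=-7 S1=-1 S2=13 S3=9 blocked=[1, 2, 3]
Op 7: conn=-12 S1=-6 S2=13 S3=9 blocked=[1, 2, 3]

Answer: -12 -6 13 9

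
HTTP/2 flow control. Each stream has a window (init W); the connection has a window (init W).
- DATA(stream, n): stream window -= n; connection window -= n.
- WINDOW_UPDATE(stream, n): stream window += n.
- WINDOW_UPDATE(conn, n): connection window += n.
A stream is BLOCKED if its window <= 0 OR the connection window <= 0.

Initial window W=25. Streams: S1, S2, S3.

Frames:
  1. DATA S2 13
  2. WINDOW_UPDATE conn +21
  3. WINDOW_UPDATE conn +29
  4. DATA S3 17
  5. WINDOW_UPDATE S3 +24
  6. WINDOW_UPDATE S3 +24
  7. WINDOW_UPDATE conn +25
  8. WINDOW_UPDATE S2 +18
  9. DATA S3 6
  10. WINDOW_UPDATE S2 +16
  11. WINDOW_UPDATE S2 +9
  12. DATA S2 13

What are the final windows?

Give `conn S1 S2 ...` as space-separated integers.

Op 1: conn=12 S1=25 S2=12 S3=25 blocked=[]
Op 2: conn=33 S1=25 S2=12 S3=25 blocked=[]
Op 3: conn=62 S1=25 S2=12 S3=25 blocked=[]
Op 4: conn=45 S1=25 S2=12 S3=8 blocked=[]
Op 5: conn=45 S1=25 S2=12 S3=32 blocked=[]
Op 6: conn=45 S1=25 S2=12 S3=56 blocked=[]
Op 7: conn=70 S1=25 S2=12 S3=56 blocked=[]
Op 8: conn=70 S1=25 S2=30 S3=56 blocked=[]
Op 9: conn=64 S1=25 S2=30 S3=50 blocked=[]
Op 10: conn=64 S1=25 S2=46 S3=50 blocked=[]
Op 11: conn=64 S1=25 S2=55 S3=50 blocked=[]
Op 12: conn=51 S1=25 S2=42 S3=50 blocked=[]

Answer: 51 25 42 50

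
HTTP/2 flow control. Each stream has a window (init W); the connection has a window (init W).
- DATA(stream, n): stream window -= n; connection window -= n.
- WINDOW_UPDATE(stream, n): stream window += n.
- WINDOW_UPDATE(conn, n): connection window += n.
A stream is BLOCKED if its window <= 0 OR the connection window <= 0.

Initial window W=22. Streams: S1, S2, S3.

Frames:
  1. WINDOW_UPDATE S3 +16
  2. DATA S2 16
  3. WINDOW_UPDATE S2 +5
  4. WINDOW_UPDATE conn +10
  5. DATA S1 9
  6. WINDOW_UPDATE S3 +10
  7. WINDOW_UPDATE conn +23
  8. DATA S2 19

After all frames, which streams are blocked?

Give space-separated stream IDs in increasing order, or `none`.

Answer: S2

Derivation:
Op 1: conn=22 S1=22 S2=22 S3=38 blocked=[]
Op 2: conn=6 S1=22 S2=6 S3=38 blocked=[]
Op 3: conn=6 S1=22 S2=11 S3=38 blocked=[]
Op 4: conn=16 S1=22 S2=11 S3=38 blocked=[]
Op 5: conn=7 S1=13 S2=11 S3=38 blocked=[]
Op 6: conn=7 S1=13 S2=11 S3=48 blocked=[]
Op 7: conn=30 S1=13 S2=11 S3=48 blocked=[]
Op 8: conn=11 S1=13 S2=-8 S3=48 blocked=[2]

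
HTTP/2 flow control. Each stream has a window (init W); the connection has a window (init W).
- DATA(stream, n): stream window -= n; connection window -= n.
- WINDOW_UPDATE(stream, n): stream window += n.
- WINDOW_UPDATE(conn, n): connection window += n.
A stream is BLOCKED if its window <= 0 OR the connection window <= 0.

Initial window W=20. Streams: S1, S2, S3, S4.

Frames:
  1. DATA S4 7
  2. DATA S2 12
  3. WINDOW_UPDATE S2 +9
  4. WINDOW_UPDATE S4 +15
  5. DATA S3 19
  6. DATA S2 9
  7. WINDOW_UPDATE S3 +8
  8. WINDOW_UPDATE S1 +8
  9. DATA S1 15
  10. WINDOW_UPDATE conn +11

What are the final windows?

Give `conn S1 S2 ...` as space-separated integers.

Op 1: conn=13 S1=20 S2=20 S3=20 S4=13 blocked=[]
Op 2: conn=1 S1=20 S2=8 S3=20 S4=13 blocked=[]
Op 3: conn=1 S1=20 S2=17 S3=20 S4=13 blocked=[]
Op 4: conn=1 S1=20 S2=17 S3=20 S4=28 blocked=[]
Op 5: conn=-18 S1=20 S2=17 S3=1 S4=28 blocked=[1, 2, 3, 4]
Op 6: conn=-27 S1=20 S2=8 S3=1 S4=28 blocked=[1, 2, 3, 4]
Op 7: conn=-27 S1=20 S2=8 S3=9 S4=28 blocked=[1, 2, 3, 4]
Op 8: conn=-27 S1=28 S2=8 S3=9 S4=28 blocked=[1, 2, 3, 4]
Op 9: conn=-42 S1=13 S2=8 S3=9 S4=28 blocked=[1, 2, 3, 4]
Op 10: conn=-31 S1=13 S2=8 S3=9 S4=28 blocked=[1, 2, 3, 4]

Answer: -31 13 8 9 28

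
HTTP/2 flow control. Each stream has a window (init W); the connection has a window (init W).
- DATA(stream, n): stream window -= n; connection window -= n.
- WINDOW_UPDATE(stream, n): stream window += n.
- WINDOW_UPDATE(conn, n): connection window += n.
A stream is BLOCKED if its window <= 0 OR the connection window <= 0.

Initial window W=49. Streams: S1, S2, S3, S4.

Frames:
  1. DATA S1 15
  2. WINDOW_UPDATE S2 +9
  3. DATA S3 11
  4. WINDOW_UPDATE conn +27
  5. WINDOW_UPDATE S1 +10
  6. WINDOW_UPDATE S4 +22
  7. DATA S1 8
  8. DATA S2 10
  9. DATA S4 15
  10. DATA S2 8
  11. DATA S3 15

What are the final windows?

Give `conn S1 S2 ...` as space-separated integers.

Answer: -6 36 40 23 56

Derivation:
Op 1: conn=34 S1=34 S2=49 S3=49 S4=49 blocked=[]
Op 2: conn=34 S1=34 S2=58 S3=49 S4=49 blocked=[]
Op 3: conn=23 S1=34 S2=58 S3=38 S4=49 blocked=[]
Op 4: conn=50 S1=34 S2=58 S3=38 S4=49 blocked=[]
Op 5: conn=50 S1=44 S2=58 S3=38 S4=49 blocked=[]
Op 6: conn=50 S1=44 S2=58 S3=38 S4=71 blocked=[]
Op 7: conn=42 S1=36 S2=58 S3=38 S4=71 blocked=[]
Op 8: conn=32 S1=36 S2=48 S3=38 S4=71 blocked=[]
Op 9: conn=17 S1=36 S2=48 S3=38 S4=56 blocked=[]
Op 10: conn=9 S1=36 S2=40 S3=38 S4=56 blocked=[]
Op 11: conn=-6 S1=36 S2=40 S3=23 S4=56 blocked=[1, 2, 3, 4]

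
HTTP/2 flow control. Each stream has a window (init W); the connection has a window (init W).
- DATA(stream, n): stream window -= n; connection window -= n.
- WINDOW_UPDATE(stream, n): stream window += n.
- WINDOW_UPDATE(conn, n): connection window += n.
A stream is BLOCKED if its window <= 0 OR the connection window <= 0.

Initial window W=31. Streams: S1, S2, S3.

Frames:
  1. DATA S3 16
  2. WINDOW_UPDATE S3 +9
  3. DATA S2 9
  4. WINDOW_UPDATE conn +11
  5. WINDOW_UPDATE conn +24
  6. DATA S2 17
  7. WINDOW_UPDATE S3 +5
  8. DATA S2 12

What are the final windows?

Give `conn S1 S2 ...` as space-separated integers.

Answer: 12 31 -7 29

Derivation:
Op 1: conn=15 S1=31 S2=31 S3=15 blocked=[]
Op 2: conn=15 S1=31 S2=31 S3=24 blocked=[]
Op 3: conn=6 S1=31 S2=22 S3=24 blocked=[]
Op 4: conn=17 S1=31 S2=22 S3=24 blocked=[]
Op 5: conn=41 S1=31 S2=22 S3=24 blocked=[]
Op 6: conn=24 S1=31 S2=5 S3=24 blocked=[]
Op 7: conn=24 S1=31 S2=5 S3=29 blocked=[]
Op 8: conn=12 S1=31 S2=-7 S3=29 blocked=[2]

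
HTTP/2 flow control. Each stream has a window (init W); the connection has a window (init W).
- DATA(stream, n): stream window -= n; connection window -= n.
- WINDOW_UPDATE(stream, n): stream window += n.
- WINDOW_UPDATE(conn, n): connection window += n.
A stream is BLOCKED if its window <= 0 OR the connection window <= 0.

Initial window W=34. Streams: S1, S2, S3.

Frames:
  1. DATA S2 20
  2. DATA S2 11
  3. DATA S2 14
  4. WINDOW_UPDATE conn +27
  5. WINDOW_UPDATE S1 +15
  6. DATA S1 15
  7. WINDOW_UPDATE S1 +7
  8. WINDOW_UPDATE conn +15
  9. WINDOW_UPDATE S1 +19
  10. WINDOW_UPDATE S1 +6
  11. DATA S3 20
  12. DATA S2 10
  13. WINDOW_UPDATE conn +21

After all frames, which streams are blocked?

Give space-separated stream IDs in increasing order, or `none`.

Op 1: conn=14 S1=34 S2=14 S3=34 blocked=[]
Op 2: conn=3 S1=34 S2=3 S3=34 blocked=[]
Op 3: conn=-11 S1=34 S2=-11 S3=34 blocked=[1, 2, 3]
Op 4: conn=16 S1=34 S2=-11 S3=34 blocked=[2]
Op 5: conn=16 S1=49 S2=-11 S3=34 blocked=[2]
Op 6: conn=1 S1=34 S2=-11 S3=34 blocked=[2]
Op 7: conn=1 S1=41 S2=-11 S3=34 blocked=[2]
Op 8: conn=16 S1=41 S2=-11 S3=34 blocked=[2]
Op 9: conn=16 S1=60 S2=-11 S3=34 blocked=[2]
Op 10: conn=16 S1=66 S2=-11 S3=34 blocked=[2]
Op 11: conn=-4 S1=66 S2=-11 S3=14 blocked=[1, 2, 3]
Op 12: conn=-14 S1=66 S2=-21 S3=14 blocked=[1, 2, 3]
Op 13: conn=7 S1=66 S2=-21 S3=14 blocked=[2]

Answer: S2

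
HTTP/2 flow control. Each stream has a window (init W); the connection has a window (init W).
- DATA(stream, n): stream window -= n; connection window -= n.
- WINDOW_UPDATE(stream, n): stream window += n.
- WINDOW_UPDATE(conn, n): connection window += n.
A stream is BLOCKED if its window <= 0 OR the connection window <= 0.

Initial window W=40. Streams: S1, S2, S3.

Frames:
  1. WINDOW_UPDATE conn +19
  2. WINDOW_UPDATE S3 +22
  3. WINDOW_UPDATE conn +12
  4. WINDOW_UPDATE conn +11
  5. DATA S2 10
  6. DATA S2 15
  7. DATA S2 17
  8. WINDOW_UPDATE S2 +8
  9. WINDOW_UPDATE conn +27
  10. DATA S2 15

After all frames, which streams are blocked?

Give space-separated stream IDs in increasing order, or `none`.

Answer: S2

Derivation:
Op 1: conn=59 S1=40 S2=40 S3=40 blocked=[]
Op 2: conn=59 S1=40 S2=40 S3=62 blocked=[]
Op 3: conn=71 S1=40 S2=40 S3=62 blocked=[]
Op 4: conn=82 S1=40 S2=40 S3=62 blocked=[]
Op 5: conn=72 S1=40 S2=30 S3=62 blocked=[]
Op 6: conn=57 S1=40 S2=15 S3=62 blocked=[]
Op 7: conn=40 S1=40 S2=-2 S3=62 blocked=[2]
Op 8: conn=40 S1=40 S2=6 S3=62 blocked=[]
Op 9: conn=67 S1=40 S2=6 S3=62 blocked=[]
Op 10: conn=52 S1=40 S2=-9 S3=62 blocked=[2]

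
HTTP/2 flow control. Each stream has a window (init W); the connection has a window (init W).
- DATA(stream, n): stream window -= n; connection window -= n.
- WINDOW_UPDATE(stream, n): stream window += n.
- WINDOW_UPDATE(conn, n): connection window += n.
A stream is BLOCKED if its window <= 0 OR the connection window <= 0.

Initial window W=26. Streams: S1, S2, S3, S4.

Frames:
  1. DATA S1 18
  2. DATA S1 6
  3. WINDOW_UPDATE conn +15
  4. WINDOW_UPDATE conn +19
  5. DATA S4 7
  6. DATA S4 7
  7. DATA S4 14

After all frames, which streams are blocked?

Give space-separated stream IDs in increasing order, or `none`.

Op 1: conn=8 S1=8 S2=26 S3=26 S4=26 blocked=[]
Op 2: conn=2 S1=2 S2=26 S3=26 S4=26 blocked=[]
Op 3: conn=17 S1=2 S2=26 S3=26 S4=26 blocked=[]
Op 4: conn=36 S1=2 S2=26 S3=26 S4=26 blocked=[]
Op 5: conn=29 S1=2 S2=26 S3=26 S4=19 blocked=[]
Op 6: conn=22 S1=2 S2=26 S3=26 S4=12 blocked=[]
Op 7: conn=8 S1=2 S2=26 S3=26 S4=-2 blocked=[4]

Answer: S4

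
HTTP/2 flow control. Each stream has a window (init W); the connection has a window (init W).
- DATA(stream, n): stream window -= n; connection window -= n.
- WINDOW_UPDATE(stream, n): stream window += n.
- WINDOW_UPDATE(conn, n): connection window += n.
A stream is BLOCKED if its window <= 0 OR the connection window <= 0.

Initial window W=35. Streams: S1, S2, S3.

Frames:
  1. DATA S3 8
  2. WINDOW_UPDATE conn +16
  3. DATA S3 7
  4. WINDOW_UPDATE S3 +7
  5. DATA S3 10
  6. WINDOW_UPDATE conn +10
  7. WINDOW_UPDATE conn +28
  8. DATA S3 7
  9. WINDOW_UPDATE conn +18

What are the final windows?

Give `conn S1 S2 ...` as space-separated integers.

Op 1: conn=27 S1=35 S2=35 S3=27 blocked=[]
Op 2: conn=43 S1=35 S2=35 S3=27 blocked=[]
Op 3: conn=36 S1=35 S2=35 S3=20 blocked=[]
Op 4: conn=36 S1=35 S2=35 S3=27 blocked=[]
Op 5: conn=26 S1=35 S2=35 S3=17 blocked=[]
Op 6: conn=36 S1=35 S2=35 S3=17 blocked=[]
Op 7: conn=64 S1=35 S2=35 S3=17 blocked=[]
Op 8: conn=57 S1=35 S2=35 S3=10 blocked=[]
Op 9: conn=75 S1=35 S2=35 S3=10 blocked=[]

Answer: 75 35 35 10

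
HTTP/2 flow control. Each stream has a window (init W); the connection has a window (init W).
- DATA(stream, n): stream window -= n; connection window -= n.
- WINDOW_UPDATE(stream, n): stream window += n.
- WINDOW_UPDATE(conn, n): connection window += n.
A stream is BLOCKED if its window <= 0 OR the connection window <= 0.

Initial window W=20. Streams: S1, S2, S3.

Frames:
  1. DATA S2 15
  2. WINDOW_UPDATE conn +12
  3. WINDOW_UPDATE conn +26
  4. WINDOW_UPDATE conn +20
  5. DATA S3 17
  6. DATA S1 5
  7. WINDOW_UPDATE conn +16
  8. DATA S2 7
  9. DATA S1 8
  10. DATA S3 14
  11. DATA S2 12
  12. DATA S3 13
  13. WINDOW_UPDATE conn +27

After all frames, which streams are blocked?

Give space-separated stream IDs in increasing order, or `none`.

Answer: S2 S3

Derivation:
Op 1: conn=5 S1=20 S2=5 S3=20 blocked=[]
Op 2: conn=17 S1=20 S2=5 S3=20 blocked=[]
Op 3: conn=43 S1=20 S2=5 S3=20 blocked=[]
Op 4: conn=63 S1=20 S2=5 S3=20 blocked=[]
Op 5: conn=46 S1=20 S2=5 S3=3 blocked=[]
Op 6: conn=41 S1=15 S2=5 S3=3 blocked=[]
Op 7: conn=57 S1=15 S2=5 S3=3 blocked=[]
Op 8: conn=50 S1=15 S2=-2 S3=3 blocked=[2]
Op 9: conn=42 S1=7 S2=-2 S3=3 blocked=[2]
Op 10: conn=28 S1=7 S2=-2 S3=-11 blocked=[2, 3]
Op 11: conn=16 S1=7 S2=-14 S3=-11 blocked=[2, 3]
Op 12: conn=3 S1=7 S2=-14 S3=-24 blocked=[2, 3]
Op 13: conn=30 S1=7 S2=-14 S3=-24 blocked=[2, 3]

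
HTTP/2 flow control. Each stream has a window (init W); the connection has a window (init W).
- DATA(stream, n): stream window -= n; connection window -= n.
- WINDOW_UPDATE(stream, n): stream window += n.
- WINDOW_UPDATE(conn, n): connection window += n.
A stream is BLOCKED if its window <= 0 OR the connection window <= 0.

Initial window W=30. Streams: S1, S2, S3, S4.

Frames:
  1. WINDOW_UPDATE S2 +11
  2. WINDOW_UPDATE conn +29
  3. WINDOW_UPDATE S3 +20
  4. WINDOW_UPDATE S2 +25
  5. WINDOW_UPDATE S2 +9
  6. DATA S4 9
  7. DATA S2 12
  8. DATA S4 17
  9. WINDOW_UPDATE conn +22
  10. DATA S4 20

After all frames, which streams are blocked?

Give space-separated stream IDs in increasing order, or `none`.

Op 1: conn=30 S1=30 S2=41 S3=30 S4=30 blocked=[]
Op 2: conn=59 S1=30 S2=41 S3=30 S4=30 blocked=[]
Op 3: conn=59 S1=30 S2=41 S3=50 S4=30 blocked=[]
Op 4: conn=59 S1=30 S2=66 S3=50 S4=30 blocked=[]
Op 5: conn=59 S1=30 S2=75 S3=50 S4=30 blocked=[]
Op 6: conn=50 S1=30 S2=75 S3=50 S4=21 blocked=[]
Op 7: conn=38 S1=30 S2=63 S3=50 S4=21 blocked=[]
Op 8: conn=21 S1=30 S2=63 S3=50 S4=4 blocked=[]
Op 9: conn=43 S1=30 S2=63 S3=50 S4=4 blocked=[]
Op 10: conn=23 S1=30 S2=63 S3=50 S4=-16 blocked=[4]

Answer: S4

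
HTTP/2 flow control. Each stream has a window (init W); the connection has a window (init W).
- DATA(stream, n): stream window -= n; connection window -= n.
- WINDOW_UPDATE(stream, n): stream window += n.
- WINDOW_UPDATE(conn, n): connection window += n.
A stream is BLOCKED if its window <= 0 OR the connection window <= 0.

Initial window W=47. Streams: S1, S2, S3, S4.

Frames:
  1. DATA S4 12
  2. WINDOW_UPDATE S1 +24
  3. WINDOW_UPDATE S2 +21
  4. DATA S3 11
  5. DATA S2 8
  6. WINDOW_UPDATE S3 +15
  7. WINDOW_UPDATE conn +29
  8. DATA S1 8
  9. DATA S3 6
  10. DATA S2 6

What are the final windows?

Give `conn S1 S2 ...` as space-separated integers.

Op 1: conn=35 S1=47 S2=47 S3=47 S4=35 blocked=[]
Op 2: conn=35 S1=71 S2=47 S3=47 S4=35 blocked=[]
Op 3: conn=35 S1=71 S2=68 S3=47 S4=35 blocked=[]
Op 4: conn=24 S1=71 S2=68 S3=36 S4=35 blocked=[]
Op 5: conn=16 S1=71 S2=60 S3=36 S4=35 blocked=[]
Op 6: conn=16 S1=71 S2=60 S3=51 S4=35 blocked=[]
Op 7: conn=45 S1=71 S2=60 S3=51 S4=35 blocked=[]
Op 8: conn=37 S1=63 S2=60 S3=51 S4=35 blocked=[]
Op 9: conn=31 S1=63 S2=60 S3=45 S4=35 blocked=[]
Op 10: conn=25 S1=63 S2=54 S3=45 S4=35 blocked=[]

Answer: 25 63 54 45 35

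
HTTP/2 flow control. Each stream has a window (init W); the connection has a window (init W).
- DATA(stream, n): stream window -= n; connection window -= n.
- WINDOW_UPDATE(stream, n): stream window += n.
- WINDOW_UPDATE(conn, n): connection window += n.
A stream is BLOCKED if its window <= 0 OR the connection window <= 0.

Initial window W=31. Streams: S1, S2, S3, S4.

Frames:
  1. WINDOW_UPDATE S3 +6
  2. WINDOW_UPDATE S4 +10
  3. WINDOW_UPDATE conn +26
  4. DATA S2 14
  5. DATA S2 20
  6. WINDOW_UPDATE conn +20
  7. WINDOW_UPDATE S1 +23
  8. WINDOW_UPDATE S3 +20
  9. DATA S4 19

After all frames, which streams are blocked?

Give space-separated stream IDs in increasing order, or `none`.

Op 1: conn=31 S1=31 S2=31 S3=37 S4=31 blocked=[]
Op 2: conn=31 S1=31 S2=31 S3=37 S4=41 blocked=[]
Op 3: conn=57 S1=31 S2=31 S3=37 S4=41 blocked=[]
Op 4: conn=43 S1=31 S2=17 S3=37 S4=41 blocked=[]
Op 5: conn=23 S1=31 S2=-3 S3=37 S4=41 blocked=[2]
Op 6: conn=43 S1=31 S2=-3 S3=37 S4=41 blocked=[2]
Op 7: conn=43 S1=54 S2=-3 S3=37 S4=41 blocked=[2]
Op 8: conn=43 S1=54 S2=-3 S3=57 S4=41 blocked=[2]
Op 9: conn=24 S1=54 S2=-3 S3=57 S4=22 blocked=[2]

Answer: S2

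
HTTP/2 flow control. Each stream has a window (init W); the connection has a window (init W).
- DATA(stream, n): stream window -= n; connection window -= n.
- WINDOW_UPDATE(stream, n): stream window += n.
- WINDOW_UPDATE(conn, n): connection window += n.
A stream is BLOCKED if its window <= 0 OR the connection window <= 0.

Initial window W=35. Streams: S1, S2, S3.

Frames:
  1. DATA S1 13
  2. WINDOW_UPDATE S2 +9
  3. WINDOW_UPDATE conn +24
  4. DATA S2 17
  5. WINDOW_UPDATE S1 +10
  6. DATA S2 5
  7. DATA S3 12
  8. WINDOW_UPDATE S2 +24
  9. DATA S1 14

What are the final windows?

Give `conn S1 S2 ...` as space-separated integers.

Op 1: conn=22 S1=22 S2=35 S3=35 blocked=[]
Op 2: conn=22 S1=22 S2=44 S3=35 blocked=[]
Op 3: conn=46 S1=22 S2=44 S3=35 blocked=[]
Op 4: conn=29 S1=22 S2=27 S3=35 blocked=[]
Op 5: conn=29 S1=32 S2=27 S3=35 blocked=[]
Op 6: conn=24 S1=32 S2=22 S3=35 blocked=[]
Op 7: conn=12 S1=32 S2=22 S3=23 blocked=[]
Op 8: conn=12 S1=32 S2=46 S3=23 blocked=[]
Op 9: conn=-2 S1=18 S2=46 S3=23 blocked=[1, 2, 3]

Answer: -2 18 46 23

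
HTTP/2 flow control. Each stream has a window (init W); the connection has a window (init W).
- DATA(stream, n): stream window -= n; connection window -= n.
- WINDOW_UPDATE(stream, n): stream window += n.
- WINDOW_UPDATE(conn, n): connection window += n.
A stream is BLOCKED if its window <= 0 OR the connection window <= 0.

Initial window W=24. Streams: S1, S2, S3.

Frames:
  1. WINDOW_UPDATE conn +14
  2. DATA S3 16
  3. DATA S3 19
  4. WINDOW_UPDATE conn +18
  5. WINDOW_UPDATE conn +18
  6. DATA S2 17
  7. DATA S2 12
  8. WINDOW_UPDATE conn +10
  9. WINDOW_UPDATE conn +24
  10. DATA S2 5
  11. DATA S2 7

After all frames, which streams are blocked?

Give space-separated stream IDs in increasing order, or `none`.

Answer: S2 S3

Derivation:
Op 1: conn=38 S1=24 S2=24 S3=24 blocked=[]
Op 2: conn=22 S1=24 S2=24 S3=8 blocked=[]
Op 3: conn=3 S1=24 S2=24 S3=-11 blocked=[3]
Op 4: conn=21 S1=24 S2=24 S3=-11 blocked=[3]
Op 5: conn=39 S1=24 S2=24 S3=-11 blocked=[3]
Op 6: conn=22 S1=24 S2=7 S3=-11 blocked=[3]
Op 7: conn=10 S1=24 S2=-5 S3=-11 blocked=[2, 3]
Op 8: conn=20 S1=24 S2=-5 S3=-11 blocked=[2, 3]
Op 9: conn=44 S1=24 S2=-5 S3=-11 blocked=[2, 3]
Op 10: conn=39 S1=24 S2=-10 S3=-11 blocked=[2, 3]
Op 11: conn=32 S1=24 S2=-17 S3=-11 blocked=[2, 3]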